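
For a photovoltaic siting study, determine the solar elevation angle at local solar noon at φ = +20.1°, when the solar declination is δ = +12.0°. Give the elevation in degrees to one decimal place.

At local noon the hour angle is zero, so the zenith angle equals |φ − δ| = |+20.1° − (+12.000°)| = 8.100°.
Elevation = 90° − 8.100° = 81.9°.

81.9°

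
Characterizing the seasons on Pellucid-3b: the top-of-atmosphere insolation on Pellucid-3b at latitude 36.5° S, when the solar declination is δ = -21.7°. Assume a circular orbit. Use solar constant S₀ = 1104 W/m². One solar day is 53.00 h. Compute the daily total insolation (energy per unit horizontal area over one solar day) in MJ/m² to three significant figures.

cos H₀ = −tan(-36.5°) tan(-21.700°) = -0.2945, H₀ = 1.8697 rad.
Bracket: H₀ sin φ sin δ + cos φ cos δ sin H₀ = 1.8697×-0.59482×-0.36975 + 0.80386×0.92913×0.95566 = 0.411212 + 0.713773 = 1.124985.
Q̄ = (S₀/π) × [bracket] = (1104/π) × 1.124985 = 395.34 W/m².
Daily total = Q̄ × 53.00 h × 3600 s/h = 395.34 × 53.00 × 3600 / 10⁶ = 75.43 MJ/m².

75.4 MJ/m²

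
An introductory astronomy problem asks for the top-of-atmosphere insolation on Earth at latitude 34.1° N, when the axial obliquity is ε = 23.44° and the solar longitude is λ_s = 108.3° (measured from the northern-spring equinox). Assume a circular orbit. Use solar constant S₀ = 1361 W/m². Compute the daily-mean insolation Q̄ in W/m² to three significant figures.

Q̄ ≈ 489 W/m²

Solar declination: sin δ = sin ε · sin λ_s = sin 23.44° × sin 108.3° = 0.37767, so δ = +22.189°.
cos H₀ = −tan(+34.1°) tan(+22.189°) = -0.2762, H₀ = 1.8506 rad.
Bracket: H₀ sin φ sin δ + cos φ cos δ sin H₀ = 1.8506×0.56064×0.37767 + 0.82806×0.92594×0.96111 = 0.391840 + 0.736916 = 1.128756.
Q̄ = (S₀/π) × [bracket] = (1361/π) × 1.128756 = 489.0 W/m².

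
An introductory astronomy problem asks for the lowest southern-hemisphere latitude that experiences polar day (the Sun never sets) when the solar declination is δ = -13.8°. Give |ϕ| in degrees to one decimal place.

|ϕ| = 76.2°

Polar day requires cos h₀ = −tan ϕ tan δ ≤ −1, i.e. tan ϕ tan δ ≥ 1.
The boundary is |tan ϕ| · |tan δ| = 1, so |ϕ| = 90° − |δ| = 90° − 13.8° = 76.2° in the southern hemisphere.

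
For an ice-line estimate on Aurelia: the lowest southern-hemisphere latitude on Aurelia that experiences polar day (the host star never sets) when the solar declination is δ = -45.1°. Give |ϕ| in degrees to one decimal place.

|ϕ| = 44.9°

Polar day requires cos h₀ = −tan ϕ tan δ ≤ −1, i.e. tan ϕ tan δ ≥ 1.
The boundary is |tan ϕ| · |tan δ| = 1, so |ϕ| = 90° − |δ| = 90° − 45.1° = 44.9° in the southern hemisphere.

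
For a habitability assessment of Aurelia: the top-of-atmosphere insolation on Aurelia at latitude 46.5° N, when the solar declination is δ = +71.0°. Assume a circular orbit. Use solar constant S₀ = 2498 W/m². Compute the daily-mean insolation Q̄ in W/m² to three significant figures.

cos H₀ = −tan(+46.5°) tan(+71.000°) = -3.0604 ≤ −1 ⇒ polar day, H₀ = π.
Bracket: H₀ sin φ sin δ + cos φ cos δ sin H₀ = 3.1416×0.72537×0.94552 + 0.68835×0.32557×0.00000 = 2.154672 + 0.000000 = 2.154672.
Q̄ = (S₀/π) × [bracket] = (2498/π) × 2.154672 = 1713 W/m².

Q̄ ≈ 1.71e+03 W/m²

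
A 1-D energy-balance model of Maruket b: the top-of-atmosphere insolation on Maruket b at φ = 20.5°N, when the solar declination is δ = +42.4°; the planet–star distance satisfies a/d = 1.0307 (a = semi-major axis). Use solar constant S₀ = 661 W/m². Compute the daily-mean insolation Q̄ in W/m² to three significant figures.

cos H₀ = −tan(+20.5°) tan(+42.400°) = -0.3414, H₀ = 1.9192 rad.
Bracket: H₀ sin φ sin δ + cos φ cos δ sin H₀ = 1.9192×0.35021×0.67430 + 0.93667×0.73846×0.93992 = 0.453213 + 0.650136 = 1.103349.
Inverse-square distance factor (a/d)² = 1.0307² = 1.062342.
Q̄ = (S₀/π) × 1.062342 × [bracket] = (661/π) × 1.062342 × 1.103349 = 246.6 W/m².

Q̄ ≈ 247 W/m²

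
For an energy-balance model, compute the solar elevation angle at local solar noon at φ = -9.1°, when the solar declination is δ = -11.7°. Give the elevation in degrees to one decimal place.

At local noon the hour angle is zero, so the zenith angle equals |φ − δ| = |-9.1° − (-11.700°)| = 2.600°.
Elevation = 90° − 2.600° = 87.4°.

87.4°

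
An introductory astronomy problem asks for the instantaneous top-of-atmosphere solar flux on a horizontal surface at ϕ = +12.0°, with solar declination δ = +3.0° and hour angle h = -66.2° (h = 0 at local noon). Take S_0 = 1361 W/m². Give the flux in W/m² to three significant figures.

cos θ_z = sin ϕ sin δ + cos ϕ cos δ cos h = 0.010881 + 0.394186 = 0.405067.
Flux = S_0 · cos θ_z = 1361 × 0.405067 = 551.3 W/m².

551 W/m²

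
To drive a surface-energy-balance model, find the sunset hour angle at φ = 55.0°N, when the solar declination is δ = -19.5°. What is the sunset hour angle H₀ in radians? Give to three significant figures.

H₀ = 1.04 rad

cos H₀ = −tan φ · tan δ = −tan(+55.0°) × tan(-19.500°) = 0.5057, so H₀ = 1.0406 rad = 59.62°.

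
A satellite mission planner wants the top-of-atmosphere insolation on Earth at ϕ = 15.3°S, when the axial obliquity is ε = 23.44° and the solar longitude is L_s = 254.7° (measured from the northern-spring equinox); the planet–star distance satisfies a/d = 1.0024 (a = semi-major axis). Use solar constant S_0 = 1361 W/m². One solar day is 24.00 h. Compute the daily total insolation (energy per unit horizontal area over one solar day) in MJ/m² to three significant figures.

39.7 MJ/m²

Solar declination: sin δ = sin ε · sin L_s = sin 23.44° × sin 254.7° = -0.38369, so δ = -22.562°.
cos h₀ = −tan(-15.3°) tan(-22.562°) = -0.1137, h₀ = 1.6847 rad.
Bracket: h₀ sin ϕ sin δ + cos ϕ cos δ sin h₀ = 1.6847×-0.26387×-0.38369 + 0.96456×0.92346×0.99352 = 0.170566 + 0.884961 = 1.055527.
Inverse-square distance factor (a/d)² = 1.0024² = 1.004806.
Q̄ = (S_0/π) × 1.004806 × [bracket] = (1361/π) × 1.004806 × 1.055527 = 459.47 W/m².
Daily total = Q̄ × 24.00 h × 3600 s/h = 459.47 × 24.00 × 3600 / 10⁶ = 39.70 MJ/m².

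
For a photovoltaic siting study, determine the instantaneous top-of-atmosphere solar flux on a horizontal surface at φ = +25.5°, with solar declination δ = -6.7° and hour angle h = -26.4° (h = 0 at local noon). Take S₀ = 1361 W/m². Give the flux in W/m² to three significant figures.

1.02e+03 W/m²

cos θ_z = sin φ sin δ + cos φ cos δ cos h = -0.050228 + 0.802935 = 0.752707.
Flux = S₀ · cos θ_z = 1361 × 0.752707 = 1024 W/m².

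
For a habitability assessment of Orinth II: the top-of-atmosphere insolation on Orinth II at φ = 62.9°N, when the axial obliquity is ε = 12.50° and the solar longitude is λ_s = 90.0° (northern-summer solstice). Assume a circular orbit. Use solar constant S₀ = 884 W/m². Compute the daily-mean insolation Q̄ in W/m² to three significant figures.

Q̄ ≈ 222 W/m²

Solar declination: sin δ = sin ε · sin λ_s = sin 12.50° × sin 90.0° = 0.21644, so δ = +12.500°.
cos H₀ = −tan(+62.9°) tan(+12.500°) = -0.4332, H₀ = 2.0189 rad.
Bracket: H₀ sin φ sin δ + cos φ cos δ sin H₀ = 2.0189×0.89021×0.21644 + 0.45554×0.97630×0.90128 = 0.388996 + 0.400839 = 0.789835.
Q̄ = (S₀/π) × [bracket] = (884/π) × 0.789835 = 222.2 W/m².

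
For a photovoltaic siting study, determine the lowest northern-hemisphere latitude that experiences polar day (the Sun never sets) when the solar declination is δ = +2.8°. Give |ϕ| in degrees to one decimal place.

Polar day requires cos h₀ = −tan ϕ tan δ ≤ −1, i.e. tan ϕ tan δ ≥ 1.
The boundary is |tan ϕ| · |tan δ| = 1, so |ϕ| = 90° − |δ| = 90° − 2.8° = 87.2° in the northern hemisphere.

|ϕ| = 87.2°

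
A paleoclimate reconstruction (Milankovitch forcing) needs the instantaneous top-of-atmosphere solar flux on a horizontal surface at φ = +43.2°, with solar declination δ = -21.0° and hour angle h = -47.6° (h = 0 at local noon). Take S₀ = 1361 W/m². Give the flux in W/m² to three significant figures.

291 W/m²

cos θ_z = sin φ sin δ + cos φ cos δ cos h = -0.245320 + 0.458897 = 0.213577.
Flux = S₀ · cos θ_z = 1361 × 0.213577 = 290.7 W/m².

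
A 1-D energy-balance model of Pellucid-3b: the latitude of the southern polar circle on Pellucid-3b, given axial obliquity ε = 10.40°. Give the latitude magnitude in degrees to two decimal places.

79.60°

The polar circle is the lowest latitude that experiences at least one full rotation of continuous darkness at the northern-summer solstice; it lies at |ϕ| = 90° − ε = 90° − 10.40° = 79.60°.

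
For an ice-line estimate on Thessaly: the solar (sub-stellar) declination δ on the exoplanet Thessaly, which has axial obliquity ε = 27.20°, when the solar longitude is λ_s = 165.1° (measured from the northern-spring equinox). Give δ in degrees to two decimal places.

δ = +6.75°

sin δ = sin ε · sin λ_s = sin 27.20° × sin 165.1° = 0.117535.
δ = arcsin(0.117535) = +6.75°.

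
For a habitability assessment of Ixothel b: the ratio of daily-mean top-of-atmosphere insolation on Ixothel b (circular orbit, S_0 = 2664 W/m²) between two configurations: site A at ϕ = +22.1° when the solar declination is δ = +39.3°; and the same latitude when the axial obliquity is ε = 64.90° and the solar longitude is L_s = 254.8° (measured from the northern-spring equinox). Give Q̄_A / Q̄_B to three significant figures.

Q̄_A / Q̄_B ≈ 18.7

— Configuration A (ϕ=+22.1°):
cos h₀ = −tan(+22.1°) tan(+39.300°) = -0.3324, h₀ = 1.9096 rad.
Bracket: h₀ sin ϕ sin δ + cos ϕ cos δ sin h₀ = 1.9096×0.37622×0.63338 + 0.92653×0.77384×0.94315 = 0.455039 + 0.676225 = 1.131264.
Q̄ = (S_0/π) × [bracket] = (2664/π) × 1.131264 = 959.29 W/m².
— Configuration B (ϕ=+22.1°):
Solar declination: sin δ = sin ε · sin L_s = sin 64.90° × sin 254.8° = -0.87389, so δ = -60.914°.
cos h₀ = −tan(+22.1°) tan(-60.914°) = 0.7300, h₀ = 0.7525 rad.
Bracket: h₀ sin ϕ sin δ + cos ϕ cos δ sin h₀ = 0.7525×0.37622×-0.87389 + 0.92653×0.48613×0.68350 = -0.247403 + 0.307858 = 0.060455.
Q̄ = (S_0/π) × [bracket] = (2664/π) × 0.060455 = 51.264 W/m².
Ratio Q̄_A / Q̄_B = 959.29 / 51.264 = 18.71.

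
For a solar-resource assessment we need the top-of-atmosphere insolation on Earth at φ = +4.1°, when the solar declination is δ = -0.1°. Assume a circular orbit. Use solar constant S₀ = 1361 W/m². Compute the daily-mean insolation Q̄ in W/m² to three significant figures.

Q̄ ≈ 432 W/m²

cos H₀ = −tan(+4.1°) tan(-0.100°) = 0.0001, H₀ = 1.5707 rad.
Bracket: H₀ sin φ sin δ + cos φ cos δ sin H₀ = 1.5707×0.07150×-0.00175 + 0.99744×1.00000×1.00000 = -0.000197 + 0.997440 = 0.997243.
Q̄ = (S₀/π) × [bracket] = (1361/π) × 0.997243 = 432.0 W/m².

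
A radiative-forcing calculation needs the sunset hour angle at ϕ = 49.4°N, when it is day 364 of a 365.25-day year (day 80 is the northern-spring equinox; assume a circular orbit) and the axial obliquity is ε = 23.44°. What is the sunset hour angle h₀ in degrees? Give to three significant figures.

h₀ = 60.2°

Solar longitude: L_s = 360° × (364 − 80)/365.25 = 279.918°.
sin δ = sin 23.44° × sin 279.918° = -0.39184, so δ = -23.069°.
cos h₀ = −tan ϕ · tan δ = −tan(+49.4°) × tan(-23.069°) = 0.4969, so h₀ = 1.0508 rad = 60.20°.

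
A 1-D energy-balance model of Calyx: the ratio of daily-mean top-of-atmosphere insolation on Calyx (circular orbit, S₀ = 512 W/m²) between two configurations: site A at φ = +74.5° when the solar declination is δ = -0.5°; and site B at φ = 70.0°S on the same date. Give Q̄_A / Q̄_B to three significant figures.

Q̄_A / Q̄_B ≈ 0.716

— Configuration A (φ=+74.5°):
cos H₀ = −tan(+74.5°) tan(-0.500°) = 0.0315, H₀ = 1.5393 rad.
Bracket: H₀ sin φ sin δ + cos φ cos δ sin H₀ = 1.5393×0.96363×-0.00873 + 0.26724×0.99996×0.99950 = -0.012949 + 0.267096 = 0.254147.
Q̄ = (S₀/π) × [bracket] = (512/π) × 0.254147 = 41.420 W/m².
— Configuration B (φ=-70.0°):
cos H₀ = −tan(-70.0°) tan(-0.500°) = -0.0240, H₀ = 1.5948 rad.
Bracket: H₀ sin φ sin δ + cos φ cos δ sin H₀ = 1.5948×-0.93969×-0.00873 + 0.34202×0.99996×0.99971 = 0.013083 + 0.341907 = 0.354990.
Q̄ = (S₀/π) × [bracket] = (512/π) × 0.354990 = 57.854 W/m².
Ratio Q̄_A / Q̄_B = 41.420 / 57.854 = 0.7159.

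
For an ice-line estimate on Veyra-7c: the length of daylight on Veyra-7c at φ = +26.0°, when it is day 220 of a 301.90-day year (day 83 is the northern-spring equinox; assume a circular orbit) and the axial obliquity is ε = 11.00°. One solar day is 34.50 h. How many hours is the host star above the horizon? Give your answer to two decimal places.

Solar longitude: λ_s = 360° × (220 − 83)/301.90 = 163.365°.
sin δ = sin 11.00° × sin 163.365° = 0.05462, so δ = +3.131°.
cos H₀ = −tan φ · tan δ = −tan(+26.0°) × tan(+3.131°) = -0.0267, so H₀ = 1.5975 rad = 91.53°.
Daylight = 2H₀/(2π) × 34.50 h = (1.5975/π) × 34.50 = 17.54 h.

17.54 h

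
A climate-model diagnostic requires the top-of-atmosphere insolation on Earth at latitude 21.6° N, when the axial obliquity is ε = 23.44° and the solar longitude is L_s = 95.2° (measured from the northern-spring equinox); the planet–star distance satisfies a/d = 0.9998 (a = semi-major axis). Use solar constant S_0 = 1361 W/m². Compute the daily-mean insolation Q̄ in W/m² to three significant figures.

Solar declination: sin δ = sin ε · sin L_s = sin 23.44° × sin 95.2° = 0.39615, so δ = +23.338°.
cos h₀ = −tan(+21.6°) tan(+23.338°) = -0.1708, h₀ = 1.7425 rad.
Bracket: h₀ sin ϕ sin δ + cos ϕ cos δ sin h₀ = 1.7425×0.36812×0.39615 + 0.92978×0.91819×0.98530 = 0.254110 + 0.841165 = 1.095275.
Inverse-square distance factor (a/d)² = 0.9998² = 0.999600.
Q̄ = (S_0/π) × 0.999600 × [bracket] = (1361/π) × 0.999600 × 1.095275 = 474.3 W/m².

Q̄ ≈ 474 W/m²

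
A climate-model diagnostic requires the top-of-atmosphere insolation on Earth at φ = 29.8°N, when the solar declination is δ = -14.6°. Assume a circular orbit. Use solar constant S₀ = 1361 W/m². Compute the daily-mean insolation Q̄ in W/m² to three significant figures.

cos H₀ = −tan(+29.8°) tan(-14.600°) = 0.1492, H₀ = 1.4211 rad.
Bracket: H₀ sin φ sin δ + cos φ cos δ sin H₀ = 1.4211×0.49697×-0.25207 + 0.86777×0.96771×0.98881 = -0.178023 + 0.830353 = 0.652330.
Q̄ = (S₀/π) × [bracket] = (1361/π) × 0.652330 = 282.6 W/m².

Q̄ ≈ 283 W/m²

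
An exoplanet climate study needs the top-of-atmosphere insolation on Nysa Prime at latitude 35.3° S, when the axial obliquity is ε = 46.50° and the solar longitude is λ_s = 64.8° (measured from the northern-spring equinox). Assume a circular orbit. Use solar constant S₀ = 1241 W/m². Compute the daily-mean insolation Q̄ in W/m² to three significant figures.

Q̄ ≈ 55.7 W/m²

Solar declination: sin δ = sin ε · sin λ_s = sin 46.50° × sin 64.8° = 0.65634, so δ = +41.021°.
cos H₀ = −tan(-35.3°) tan(+41.021°) = 0.6159, H₀ = 0.9072 rad.
Bracket: H₀ sin φ sin δ + cos φ cos δ sin H₀ = 0.9072×-0.57786×0.65634 + 0.81614×0.75447×0.78779 = -0.344076 + 0.485084 = 0.141008.
Q̄ = (S₀/π) × [bracket] = (1241/π) × 0.141008 = 55.70 W/m².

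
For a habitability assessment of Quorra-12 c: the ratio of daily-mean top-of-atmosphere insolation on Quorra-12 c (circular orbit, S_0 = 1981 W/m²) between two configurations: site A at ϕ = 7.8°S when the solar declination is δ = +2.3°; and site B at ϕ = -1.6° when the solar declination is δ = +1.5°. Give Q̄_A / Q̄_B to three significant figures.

— Configuration A (ϕ=-7.8°):
cos h₀ = −tan(-7.8°) tan(+2.300°) = 0.0055, h₀ = 1.5653 rad.
Bracket: h₀ sin ϕ sin δ + cos ϕ cos δ sin h₀ = 1.5653×-0.13572×0.04013 + 0.99075×0.99919×0.99998 = -0.008525 + 0.989928 = 0.981403.
Q̄ = (S_0/π) × [bracket] = (1981/π) × 0.981403 = 618.85 W/m².
— Configuration B (ϕ=-1.6°):
cos h₀ = −tan(-1.6°) tan(+1.500°) = 0.0007, h₀ = 1.5701 rad.
Bracket: h₀ sin ϕ sin δ + cos ϕ cos δ sin h₀ = 1.5701×-0.02792×0.02618 + 0.99961×0.99966×1.00000 = -0.001148 + 0.999270 = 0.998122.
Q̄ = (S_0/π) × [bracket] = (1981/π) × 0.998122 = 629.39 W/m².
Ratio Q̄_A / Q̄_B = 618.85 / 629.39 = 0.9833.

Q̄_A / Q̄_B ≈ 0.983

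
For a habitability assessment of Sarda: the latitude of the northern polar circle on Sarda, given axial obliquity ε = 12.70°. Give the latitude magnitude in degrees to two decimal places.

77.30°

The polar circle is the lowest latitude that experiences at least one full rotation of continuous daylight at the northern-summer solstice; it lies at |ϕ| = 90° − ε = 90° − 12.70° = 77.30°.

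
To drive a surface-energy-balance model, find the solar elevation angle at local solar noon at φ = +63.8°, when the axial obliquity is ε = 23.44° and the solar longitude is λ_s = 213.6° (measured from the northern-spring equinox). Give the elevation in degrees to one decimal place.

Solar declination: sin δ = sin ε · sin λ_s = sin 23.44° × sin 213.6° = -0.22013, so δ = -12.717°.
At local noon the hour angle is zero, so the zenith angle equals |φ − δ| = |+63.8° − (-12.717°)| = 76.517°.
Elevation = 90° − 76.517° = 13.5°.

13.5°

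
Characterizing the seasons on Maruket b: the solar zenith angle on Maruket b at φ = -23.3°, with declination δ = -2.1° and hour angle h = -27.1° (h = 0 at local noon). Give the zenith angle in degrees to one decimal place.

cos θ_z = sin φ sin δ + cos φ cos δ cos h = 0.014494 + 0.817064 = 0.831558.
θ_z = arccos(0.831558) = 33.7°.

θ_z = 33.7°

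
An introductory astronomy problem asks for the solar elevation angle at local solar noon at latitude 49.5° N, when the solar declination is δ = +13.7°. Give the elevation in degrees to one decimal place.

54.2°

At local noon the hour angle is zero, so the zenith angle equals |φ − δ| = |+49.5° − (+13.700°)| = 35.800°.
Elevation = 90° − 35.800° = 54.2°.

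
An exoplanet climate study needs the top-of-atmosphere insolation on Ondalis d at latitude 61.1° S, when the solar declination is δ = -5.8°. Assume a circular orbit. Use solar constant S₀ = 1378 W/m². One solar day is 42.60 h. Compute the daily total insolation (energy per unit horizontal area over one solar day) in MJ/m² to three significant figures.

42.2 MJ/m²

cos H₀ = −tan(-61.1°) tan(-5.800°) = -0.1840, H₀ = 1.7559 rad.
Bracket: H₀ sin φ sin δ + cos φ cos δ sin H₀ = 1.7559×-0.87546×-0.10106 + 0.48328×0.99488×0.98293 = 0.155351 + 0.472598 = 0.627949.
Q̄ = (S₀/π) × [bracket] = (1378/π) × 0.627949 = 275.44 W/m².
Daily total = Q̄ × 42.60 h × 3600 s/h = 275.44 × 42.60 × 3600 / 10⁶ = 42.24 MJ/m².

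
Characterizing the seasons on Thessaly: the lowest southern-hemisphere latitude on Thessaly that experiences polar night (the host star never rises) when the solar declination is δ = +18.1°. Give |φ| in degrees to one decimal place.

|φ| = 71.9°

Polar night requires cos H₀ = −tan φ tan δ ≥ 1, i.e. tan φ tan δ ≤ −1.
The boundary is |tan φ| · |tan δ| = 1, so |φ| = 90° − |δ| = 90° − 18.1° = 71.9° in the southern hemisphere.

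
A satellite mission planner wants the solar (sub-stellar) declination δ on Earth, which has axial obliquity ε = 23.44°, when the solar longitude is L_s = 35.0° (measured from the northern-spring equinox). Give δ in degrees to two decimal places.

δ = +13.19°

sin δ = sin ε · sin L_s = sin 23.44° × sin 35.0° = 0.228162.
δ = arcsin(0.228162) = +13.19°.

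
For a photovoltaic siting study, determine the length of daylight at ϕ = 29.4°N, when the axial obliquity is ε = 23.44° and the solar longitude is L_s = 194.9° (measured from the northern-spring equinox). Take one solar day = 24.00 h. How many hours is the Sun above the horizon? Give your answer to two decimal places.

11.56 h

Solar declination: sin δ = sin ε · sin L_s = sin 23.44° × sin 194.9° = -0.10228, so δ = -5.871°.
cos h₀ = −tan ϕ · tan δ = −tan(+29.4°) × tan(-5.871°) = 0.0579, so h₀ = 1.5128 rad = 86.68°.
Daylight = 2h₀/(2π) × 24.00 h = (1.5128/π) × 24.00 = 11.56 h.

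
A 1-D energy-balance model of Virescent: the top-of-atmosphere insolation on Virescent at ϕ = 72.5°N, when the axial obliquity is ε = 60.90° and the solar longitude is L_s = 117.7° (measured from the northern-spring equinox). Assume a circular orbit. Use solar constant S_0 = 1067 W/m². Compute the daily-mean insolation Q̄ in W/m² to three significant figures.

Solar declination: sin δ = sin ε · sin L_s = sin 60.90° × sin 117.7° = 0.77363, so δ = +50.681°.
cos h₀ = −tan(+72.5°) tan(+50.681°) = -3.8723 ≤ −1 ⇒ polar day, h₀ = π.
Bracket: h₀ sin ϕ sin δ + cos ϕ cos δ sin h₀ = 3.1416×0.95372×0.77363 + 0.30071×0.63363×0.00000 = 2.317955 + 0.000000 = 2.317955.
Q̄ = (S_0/π) × [bracket] = (1067/π) × 2.317955 = 787.3 W/m².

Q̄ ≈ 787 W/m²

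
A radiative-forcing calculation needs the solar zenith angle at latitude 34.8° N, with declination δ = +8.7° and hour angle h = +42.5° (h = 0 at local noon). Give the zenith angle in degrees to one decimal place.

θ_z = 46.8°

cos θ_z = sin φ sin δ + cos φ cos δ cos h = 0.086327 + 0.598449 = 0.684776.
θ_z = arccos(0.684776) = 46.8°.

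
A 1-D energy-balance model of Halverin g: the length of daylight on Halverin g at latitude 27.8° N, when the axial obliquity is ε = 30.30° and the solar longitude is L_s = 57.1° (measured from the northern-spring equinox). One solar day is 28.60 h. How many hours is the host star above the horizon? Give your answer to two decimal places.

Solar declination: sin δ = sin ε · sin L_s = sin 30.30° × sin 57.1° = 0.42361, so δ = +25.063°.
cos h₀ = −tan ϕ · tan δ = −tan(+27.8°) × tan(+25.063°) = -0.2466, so h₀ = 1.8199 rad = 104.27°.
Daylight = 2h₀/(2π) × 28.60 h = (1.8199/π) × 28.60 = 16.57 h.

16.57 h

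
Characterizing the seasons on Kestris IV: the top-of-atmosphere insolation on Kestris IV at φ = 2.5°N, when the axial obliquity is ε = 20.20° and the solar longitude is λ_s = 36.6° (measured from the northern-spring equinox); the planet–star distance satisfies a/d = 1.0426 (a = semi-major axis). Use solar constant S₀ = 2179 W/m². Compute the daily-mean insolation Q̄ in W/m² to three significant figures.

Q̄ ≈ 748 W/m²

Solar declination: sin δ = sin ε · sin λ_s = sin 20.20° × sin 36.6° = 0.20588, so δ = +11.881°.
cos H₀ = −tan(+2.5°) tan(+11.881°) = -0.0092, H₀ = 1.5800 rad.
Bracket: H₀ sin φ sin δ + cos φ cos δ sin H₀ = 1.5800×0.04362×0.20588 + 0.99905×0.97858×0.99996 = 0.014189 + 0.977611 = 0.991800.
Inverse-square distance factor (a/d)² = 1.0426² = 1.087015.
Q̄ = (S₀/π) × 1.087015 × [bracket] = (2179/π) × 1.087015 × 0.991800 = 747.8 W/m².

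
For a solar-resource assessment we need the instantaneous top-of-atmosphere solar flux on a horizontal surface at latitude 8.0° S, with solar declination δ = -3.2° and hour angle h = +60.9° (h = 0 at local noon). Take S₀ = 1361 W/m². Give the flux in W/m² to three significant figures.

cos θ_z = sin φ sin δ + cos φ cos δ cos h = 0.007769 + 0.480851 = 0.488620.
Flux = S₀ · cos θ_z = 1361 × 0.488620 = 665.0 W/m².

665 W/m²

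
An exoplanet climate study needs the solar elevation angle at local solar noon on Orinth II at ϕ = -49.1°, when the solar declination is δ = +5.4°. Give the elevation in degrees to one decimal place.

35.5°

At local noon the hour angle is zero, so the zenith angle equals |ϕ − δ| = |-49.1° − (+5.400°)| = 54.500°.
Elevation = 90° − 54.500° = 35.5°.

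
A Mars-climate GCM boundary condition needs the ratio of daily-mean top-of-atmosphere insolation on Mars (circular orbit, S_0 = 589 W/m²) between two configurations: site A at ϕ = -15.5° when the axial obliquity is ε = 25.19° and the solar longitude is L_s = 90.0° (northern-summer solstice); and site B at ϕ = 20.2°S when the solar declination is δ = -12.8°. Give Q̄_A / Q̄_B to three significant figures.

— Configuration A (ϕ=-15.5°):
Solar declination: sin δ = sin ε · sin L_s = sin 25.19° × sin 90.0° = 0.42562, so δ = +25.190°.
cos h₀ = −tan(-15.5°) tan(+25.190°) = 0.1304, h₀ = 1.4400 rad.
Bracket: h₀ sin ϕ sin δ + cos ϕ cos δ sin h₀ = 1.4400×-0.26724×0.42562 + 0.96363×0.90490×0.99146 = -0.163789 + 0.864542 = 0.700753.
Q̄ = (S_0/π) × [bracket] = (589/π) × 0.700753 = 131.38 W/m².
— Configuration B (ϕ=-20.2°):
cos h₀ = −tan(-20.2°) tan(-12.800°) = -0.0836, h₀ = 1.6545 rad.
Bracket: h₀ sin ϕ sin δ + cos ϕ cos δ sin h₀ = 1.6545×-0.34530×-0.22155 + 0.93849×0.97515×0.99650 = 0.126571 + 0.911965 = 1.038536.
Q̄ = (S_0/π) × [bracket] = (589/π) × 1.038536 = 194.71 W/m².
Ratio Q̄_A / Q̄_B = 131.38 / 194.71 = 0.6747.

Q̄_A / Q̄_B ≈ 0.675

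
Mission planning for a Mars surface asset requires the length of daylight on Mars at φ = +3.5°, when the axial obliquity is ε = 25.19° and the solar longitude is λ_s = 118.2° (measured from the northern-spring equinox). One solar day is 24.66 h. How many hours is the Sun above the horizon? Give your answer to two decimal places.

12.52 h

Solar declination: sin δ = sin ε · sin λ_s = sin 25.19° × sin 118.2° = 0.37510, so δ = +22.031°.
cos H₀ = −tan φ · tan δ = −tan(+3.5°) × tan(+22.031°) = -0.0247, so H₀ = 1.5955 rad = 91.42°.
Daylight = 2H₀/(2π) × 24.66 h = (1.5955/π) × 24.66 = 12.52 h.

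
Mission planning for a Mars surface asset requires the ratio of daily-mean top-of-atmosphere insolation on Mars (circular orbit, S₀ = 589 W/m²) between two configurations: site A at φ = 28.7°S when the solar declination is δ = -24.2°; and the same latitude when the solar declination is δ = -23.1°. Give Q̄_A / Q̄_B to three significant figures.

Q̄_A / Q̄_B ≈ 1.01

— Configuration A (φ=-28.7°):
cos H₀ = −tan(-28.7°) tan(-24.200°) = -0.2460, H₀ = 1.8194 rad.
Bracket: H₀ sin φ sin δ + cos φ cos δ sin H₀ = 1.8194×-0.48022×-0.40992 + 0.87715×0.91212×0.96926 = 0.358152 + 0.775472 = 1.133624.
Q̄ = (S₀/π) × [bracket] = (589/π) × 1.133624 = 212.54 W/m².
— Configuration B (φ=-28.7°):
cos H₀ = −tan(-28.7°) tan(-23.100°) = -0.2335, H₀ = 1.8065 rad.
Bracket: H₀ sin φ sin δ + cos φ cos δ sin H₀ = 1.8065×-0.48022×-0.39234 + 0.87715×0.91982×0.97235 = 0.340362 + 0.784512 = 1.124874.
Q̄ = (S₀/π) × [bracket] = (589/π) × 1.124874 = 210.90 W/m².
Ratio Q̄_A / Q̄_B = 212.54 / 210.90 = 1.008.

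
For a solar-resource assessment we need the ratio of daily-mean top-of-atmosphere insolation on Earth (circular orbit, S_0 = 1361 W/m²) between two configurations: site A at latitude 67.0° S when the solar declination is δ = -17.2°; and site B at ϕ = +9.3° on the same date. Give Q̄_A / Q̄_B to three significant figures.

— Configuration A (ϕ=-67.0°):
cos h₀ = −tan(-67.0°) tan(-17.200°) = -0.7293, h₀ = 2.3880 rad.
Bracket: h₀ sin ϕ sin δ + cos ϕ cos δ sin h₀ = 2.3880×-0.92050×-0.29571 + 0.39073×0.95528×0.68424 = 0.650016 + 0.255397 = 0.905413.
Q̄ = (S_0/π) × [bracket] = (1361/π) × 0.905413 = 392.24 W/m².
— Configuration B (ϕ=+9.3°):
cos h₀ = −tan(+9.3°) tan(-17.200°) = 0.0507, h₀ = 1.5201 rad.
Bracket: h₀ sin ϕ sin δ + cos ϕ cos δ sin h₀ = 1.5201×0.16160×-0.29571 + 0.98686×0.95528×0.99871 = -0.072641 + 0.941512 = 0.868871.
Q̄ = (S_0/π) × [bracket] = (1361/π) × 0.868871 = 376.41 W/m².
Ratio Q̄_A / Q̄_B = 392.24 / 376.41 = 1.042.

Q̄_A / Q̄_B ≈ 1.04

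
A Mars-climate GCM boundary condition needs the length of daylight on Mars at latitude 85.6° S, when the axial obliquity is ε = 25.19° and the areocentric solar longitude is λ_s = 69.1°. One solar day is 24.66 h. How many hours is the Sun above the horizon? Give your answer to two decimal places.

0.00 h

sin δ = sin 25.19° × sin 69.1° = 0.39762, so δ = +23.429°.
cos H₀ = −tan φ · tan δ = 5.6318 ≥ 1, so the Sun never rises (polar night) and H₀ = 0.
Daylight = 2H₀/(2π) × 24.66 h = (0.0000/π) × 24.66 = 0.00 h.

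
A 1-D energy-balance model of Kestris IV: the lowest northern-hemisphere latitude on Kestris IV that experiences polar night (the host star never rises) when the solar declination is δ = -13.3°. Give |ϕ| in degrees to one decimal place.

Polar night requires cos h₀ = −tan ϕ tan δ ≥ 1, i.e. tan ϕ tan δ ≤ −1.
The boundary is |tan ϕ| · |tan δ| = 1, so |ϕ| = 90° − |δ| = 90° − 13.3° = 76.7° in the northern hemisphere.

|ϕ| = 76.7°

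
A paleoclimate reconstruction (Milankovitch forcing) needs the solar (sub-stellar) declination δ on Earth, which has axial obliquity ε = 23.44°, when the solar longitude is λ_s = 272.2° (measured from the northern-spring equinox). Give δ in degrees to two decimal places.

δ = -23.42°

sin δ = sin ε · sin λ_s = sin 23.44° × sin 272.2° = -0.397495.
δ = arcsin(-0.397495) = -23.42°.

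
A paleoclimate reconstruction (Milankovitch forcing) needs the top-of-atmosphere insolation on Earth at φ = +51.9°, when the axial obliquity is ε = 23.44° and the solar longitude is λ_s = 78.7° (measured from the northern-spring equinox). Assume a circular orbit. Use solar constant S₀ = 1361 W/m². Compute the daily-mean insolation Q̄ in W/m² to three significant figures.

Q̄ ≈ 492 W/m²

Solar declination: sin δ = sin ε · sin λ_s = sin 23.44° × sin 78.7° = 0.39008, so δ = +22.959°.
cos H₀ = −tan(+51.9°) tan(+22.959°) = -0.5403, H₀ = 2.1416 rad.
Bracket: H₀ sin φ sin δ + cos φ cos δ sin H₀ = 2.1416×0.78694×0.39008 + 0.61704×0.92078×0.84148 = 0.657406 + 0.478094 = 1.135500.
Q̄ = (S₀/π) × [bracket] = (1361/π) × 1.135500 = 491.9 W/m².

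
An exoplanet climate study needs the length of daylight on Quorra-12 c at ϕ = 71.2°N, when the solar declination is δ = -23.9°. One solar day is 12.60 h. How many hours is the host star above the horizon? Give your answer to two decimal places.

cos h₀ = −tan ϕ · tan δ = 1.3017 ≥ 1, so the host star never rises (polar night) and h₀ = 0.
Daylight = 2h₀/(2π) × 12.60 h = (0.0000/π) × 12.60 = 0.00 h.

0.00 h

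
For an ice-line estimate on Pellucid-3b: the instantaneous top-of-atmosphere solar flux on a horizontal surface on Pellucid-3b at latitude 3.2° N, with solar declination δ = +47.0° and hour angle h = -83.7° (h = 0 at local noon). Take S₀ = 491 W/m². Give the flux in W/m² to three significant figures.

56.7 W/m²

cos θ_z = sin φ sin δ + cos φ cos δ cos h = 0.040825 + 0.074722 = 0.115547.
Flux = S₀ · cos θ_z = 491 × 0.115547 = 56.73 W/m².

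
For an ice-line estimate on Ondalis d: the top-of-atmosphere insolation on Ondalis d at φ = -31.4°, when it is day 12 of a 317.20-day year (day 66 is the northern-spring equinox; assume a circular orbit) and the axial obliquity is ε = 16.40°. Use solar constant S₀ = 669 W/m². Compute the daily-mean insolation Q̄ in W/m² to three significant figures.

Q̄ ≈ 221 W/m²

Solar longitude: λ_s = 360° × (12 − 66)/317.20 = -61.286°, i.e. -61.286° + 360° = 298.714°.
sin δ = sin 16.40° × sin 298.714° = -0.24762, so δ = -14.337°.
cos H₀ = −tan(-31.4°) tan(-14.337°) = -0.1560, H₀ = 1.7274 rad.
Bracket: H₀ sin φ sin δ + cos φ cos δ sin H₀ = 1.7274×-0.52101×-0.24762 + 0.85355×0.96886×0.98776 = 0.222856 + 0.816848 = 1.039704.
Q̄ = (S₀/π) × [bracket] = (669/π) × 1.039704 = 221.4 W/m².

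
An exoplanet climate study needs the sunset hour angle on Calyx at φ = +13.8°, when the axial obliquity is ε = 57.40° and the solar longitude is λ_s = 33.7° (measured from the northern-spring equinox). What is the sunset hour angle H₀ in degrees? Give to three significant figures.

Solar declination: sin δ = sin ε · sin λ_s = sin 57.40° × sin 33.7° = 0.46743, so δ = +27.868°.
cos H₀ = −tan φ · tan δ = −tan(+13.8°) × tan(+27.868°) = -0.1299, so H₀ = 1.7010 rad = 97.46°.

H₀ = 97.5°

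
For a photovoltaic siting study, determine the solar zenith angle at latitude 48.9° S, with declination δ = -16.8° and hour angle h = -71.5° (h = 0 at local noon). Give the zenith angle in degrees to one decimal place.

cos θ_z = sin φ sin δ + cos φ cos δ cos h = 0.217804 + 0.199686 = 0.417490.
θ_z = arccos(0.417490) = 65.3°.

θ_z = 65.3°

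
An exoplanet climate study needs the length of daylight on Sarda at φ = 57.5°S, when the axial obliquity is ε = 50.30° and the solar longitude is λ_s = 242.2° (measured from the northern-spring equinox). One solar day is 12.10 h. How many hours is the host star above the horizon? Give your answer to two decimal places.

Solar declination: sin δ = sin ε · sin λ_s = sin 50.30° × sin 242.2° = -0.68060, so δ = -42.890°.
Sunrise equation: cos H₀ = −tan φ · tan δ = -1.4581 ≤ −1, so the host star never sets (polar day) and H₀ = π.
Daylight = 2H₀/(2π) × 12.10 h = (3.1416/π) × 12.10 = 12.10 h.

12.10 h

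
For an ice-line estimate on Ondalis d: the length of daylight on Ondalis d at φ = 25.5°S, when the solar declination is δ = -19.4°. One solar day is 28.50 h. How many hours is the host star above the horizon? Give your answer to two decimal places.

cos H₀ = −tan φ · tan δ = −tan(-25.5°) × tan(-19.400°) = -0.1680, so H₀ = 1.7396 rad = 99.67°.
Daylight = 2H₀/(2π) × 28.50 h = (1.7396/π) × 28.50 = 15.78 h.

15.78 h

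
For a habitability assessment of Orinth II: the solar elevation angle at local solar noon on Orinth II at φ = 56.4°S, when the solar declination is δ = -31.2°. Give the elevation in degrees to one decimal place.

At local noon the hour angle is zero, so the zenith angle equals |φ − δ| = |-56.4° − (-31.200°)| = 25.200°.
Elevation = 90° − 25.200° = 64.8°.

64.8°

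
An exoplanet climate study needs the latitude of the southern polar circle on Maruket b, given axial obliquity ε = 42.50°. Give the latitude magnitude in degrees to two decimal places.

The polar circle is the lowest latitude that experiences at least one full rotation of continuous darkness at the northern-summer solstice; it lies at |ϕ| = 90° − ε = 90° − 42.50° = 47.50°.

47.50°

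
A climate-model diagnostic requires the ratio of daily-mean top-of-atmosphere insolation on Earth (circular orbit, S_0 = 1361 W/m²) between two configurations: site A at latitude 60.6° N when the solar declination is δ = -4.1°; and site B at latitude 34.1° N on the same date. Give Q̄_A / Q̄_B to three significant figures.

Q̄_A / Q̄_B ≈ 0.518

— Configuration A (ϕ=+60.6°):
cos h₀ = −tan(+60.6°) tan(-4.100°) = 0.1272, h₀ = 1.4432 rad.
Bracket: h₀ sin ϕ sin δ + cos ϕ cos δ sin h₀ = 1.4432×0.87121×-0.07150 + 0.49090×0.99744×0.99188 = -0.089899 + 0.485667 = 0.395768.
Q̄ = (S_0/π) × [bracket] = (1361/π) × 0.395768 = 171.45 W/m².
— Configuration B (ϕ=+34.1°):
cos h₀ = −tan(+34.1°) tan(-4.100°) = 0.0485, h₀ = 1.5222 rad.
Bracket: h₀ sin ϕ sin δ + cos ϕ cos δ sin h₀ = 1.5222×0.56064×-0.07150 + 0.82806×0.99744×0.99882 = -0.061019 + 0.824966 = 0.763947.
Q̄ = (S_0/π) × [bracket] = (1361/π) × 0.763947 = 330.96 W/m².
Ratio Q̄_A / Q̄_B = 171.45 / 330.96 = 0.5180.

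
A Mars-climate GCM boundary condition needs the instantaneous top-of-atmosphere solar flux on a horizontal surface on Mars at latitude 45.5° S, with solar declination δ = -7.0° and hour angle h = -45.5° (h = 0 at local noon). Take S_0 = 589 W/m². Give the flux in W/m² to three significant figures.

338 W/m²

cos θ_z = sin ϕ sin δ + cos ϕ cos δ cos h = 0.086923 + 0.487612 = 0.574535.
Flux = S_0 · cos θ_z = 589 × 0.574535 = 338.4 W/m².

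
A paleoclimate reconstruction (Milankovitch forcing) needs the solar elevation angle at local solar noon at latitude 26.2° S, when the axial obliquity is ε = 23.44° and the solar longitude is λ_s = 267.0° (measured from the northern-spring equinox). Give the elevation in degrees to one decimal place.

87.2°

Solar declination: sin δ = sin ε · sin λ_s = sin 23.44° × sin 267.0° = -0.39724, so δ = -23.406°.
At local noon the hour angle is zero, so the zenith angle equals |φ − δ| = |-26.2° − (-23.406°)| = 2.794°.
Elevation = 90° − 2.794° = 87.2°.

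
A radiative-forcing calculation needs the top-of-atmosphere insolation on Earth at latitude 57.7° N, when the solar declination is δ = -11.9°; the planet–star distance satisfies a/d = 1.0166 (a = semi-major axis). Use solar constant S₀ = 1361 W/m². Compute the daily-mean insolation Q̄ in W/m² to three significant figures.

Q̄ ≈ 125 W/m²

cos H₀ = −tan(+57.7°) tan(-11.900°) = 0.3333, H₀ = 1.2309 rad.
Bracket: H₀ sin φ sin δ + cos φ cos δ sin H₀ = 1.2309×0.84526×-0.20620 + 0.53435×0.97851×0.94280 = -0.214537 + 0.492959 = 0.278422.
Inverse-square distance factor (a/d)² = 1.0166² = 1.033476.
Q̄ = (S₀/π) × 1.033476 × [bracket] = (1361/π) × 1.033476 × 0.278422 = 124.7 W/m².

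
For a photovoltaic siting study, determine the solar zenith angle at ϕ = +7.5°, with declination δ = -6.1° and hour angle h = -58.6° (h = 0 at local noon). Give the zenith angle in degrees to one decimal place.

cos θ_z = sin ϕ sin δ + cos ϕ cos δ cos h = -0.013870 + 0.513628 = 0.499758.
θ_z = arccos(0.499758) = 60.0°.

θ_z = 60.0°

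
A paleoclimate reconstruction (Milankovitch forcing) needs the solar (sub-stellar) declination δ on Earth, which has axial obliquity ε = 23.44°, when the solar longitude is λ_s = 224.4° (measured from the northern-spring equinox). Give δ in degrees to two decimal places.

δ = -16.16°

sin δ = sin ε · sin λ_s = sin 23.44° × sin 224.4° = -0.278318.
δ = arcsin(-0.278318) = -16.16°.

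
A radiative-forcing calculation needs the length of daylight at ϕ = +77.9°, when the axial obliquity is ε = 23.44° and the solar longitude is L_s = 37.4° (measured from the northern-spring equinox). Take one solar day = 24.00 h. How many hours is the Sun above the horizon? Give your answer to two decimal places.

24.00 h

Solar declination: sin δ = sin ε · sin L_s = sin 23.44° × sin 37.4° = 0.24161, so δ = +13.981°.
Sunrise equation: cos h₀ = −tan ϕ · tan δ = -1.1614 ≤ −1, so the Sun never sets (polar day) and h₀ = π.
Daylight = 2h₀/(2π) × 24.00 h = (3.1416/π) × 24.00 = 24.00 h.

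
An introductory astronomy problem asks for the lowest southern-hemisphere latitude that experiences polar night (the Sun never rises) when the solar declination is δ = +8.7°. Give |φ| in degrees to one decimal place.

Polar night requires cos H₀ = −tan φ tan δ ≥ 1, i.e. tan φ tan δ ≤ −1.
The boundary is |tan φ| · |tan δ| = 1, so |φ| = 90° − |δ| = 90° − 8.7° = 81.3° in the southern hemisphere.

|φ| = 81.3°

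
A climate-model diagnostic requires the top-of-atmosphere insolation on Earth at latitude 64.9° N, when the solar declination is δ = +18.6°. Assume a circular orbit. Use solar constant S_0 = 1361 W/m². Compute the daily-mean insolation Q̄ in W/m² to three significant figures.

cos h₀ = −tan(+64.9°) tan(+18.600°) = -0.7184, h₀ = 2.3723 rad.
Bracket: h₀ sin ϕ sin δ + cos ϕ cos δ sin h₀ = 2.3723×0.90557×0.31896 + 0.42420×0.94777×0.69560 = 0.685217 + 0.279662 = 0.964879.
Q̄ = (S_0/π) × [bracket] = (1361/π) × 0.964879 = 418.0 W/m².

Q̄ ≈ 418 W/m²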